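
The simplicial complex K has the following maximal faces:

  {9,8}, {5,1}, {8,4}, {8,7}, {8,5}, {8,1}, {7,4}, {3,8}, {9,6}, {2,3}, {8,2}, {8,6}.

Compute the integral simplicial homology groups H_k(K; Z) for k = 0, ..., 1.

We work with the vertex ordering 1 < 2 < 3 < 4 < 5 < 6 < 7 < 8 < 9. The simplices of K, each written with vertices in increasing order, are:

  0-simplices (9): [1], [2], [3], [4], [5], [6], [7], [8], [9]
  1-simplices (12): [1,5], [1,8], [2,3], [2,8], [3,8], [4,7], [4,8], [5,8], [6,8], [6,9], [7,8], [8,9]

giving chain groups C_0 ≅ Z^9, C_1 ≅ Z^12.

∂_1: C_1 → C_0 maps an edge to its endpoints' difference, ∂[p,q] = q − p. For instance
  ∂[6,8] = [8] − [6].
This gives a 9×12 integer matrix of rank 8; reducing to Smith normal form yields diagonal entries (1,1,1,1,1,1,1,1).

Now H_k = ker ∂_k / im ∂_{k+1}, so:

  H_0: rank C_0 − rank ∂_1 = 9 − 8 = 1, and the invariant factors of ∂_1 are all 1, so H_0 ≅ Z.
  H_1: rank ker ∂_1 − rank ∂_2 = (12 − 8) − 0 = 4, and there is no ∂_2, so H_1 ≅ Z^4.

As a check, the Euler characteristic is 9 − 12 = -3, which agrees with 1 − 4 = -3.
(K is a triangulation of a wedge of 4 circles.)

H_0 = Z,  H_1 = Z^4.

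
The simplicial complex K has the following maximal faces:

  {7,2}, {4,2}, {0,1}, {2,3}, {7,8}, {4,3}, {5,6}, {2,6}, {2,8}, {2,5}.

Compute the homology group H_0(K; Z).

Fix the vertex order 0 < 1 < 2 < 3 < 4 < 5 < 6 < 7 < 8 and write every simplex with vertices in increasing order. Then dim K = 1 and the simplices of K are:

  0-simplices (9): [0], [1], [2], [3], [4], [5], [6], [7], [8]
  1-simplices (10): [0,1], [2,3], [2,4], [2,5], [2,6], [2,7], [2,8], [3,4], [5,6], [7,8]

so the chain groups are C_0 ≅ Z^9, C_1 ≅ Z^10.

∂_1: C_1 → C_0 sends each edge [p,q] (with p < q) to q − p. For instance
  ∂[5,6] = [6] − [5].
This gives a 9×10 integer matrix of rank 7; reducing to Smith normal form yields diagonal entries (1,1,1,1,1,1,1).

From H_k ≅ ker(∂_k) / im(∂_{k+1}) we obtain:

  H_0: rank C_0 − rank ∂_1 = 9 − 7 = 2, and the invariant factors of ∂_1 are all 1, so H_0 ≅ Z^2.

H_0 ≅ Z^2.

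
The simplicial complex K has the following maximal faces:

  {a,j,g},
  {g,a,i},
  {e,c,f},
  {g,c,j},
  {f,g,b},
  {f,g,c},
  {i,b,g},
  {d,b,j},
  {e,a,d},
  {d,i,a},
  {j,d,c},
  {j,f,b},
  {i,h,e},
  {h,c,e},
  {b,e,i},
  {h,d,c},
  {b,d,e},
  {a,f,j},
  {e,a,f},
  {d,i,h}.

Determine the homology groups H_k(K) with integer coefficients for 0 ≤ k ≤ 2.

H_0 ≅ Z,  H_1 ≅ Z ⊕ Z_2,  H_2 = 0.

Take the total order a < b < c < d < e < f < g < h < i < j on the vertex set. Then K (dimension 2) consists of the simplices:

  0-simplices (10): a, b, c, d, e, f, g, h, i, j
  1-simplices (30): ad, ae, af, ag, ai, aj, bd, be, bf, bg, bi, bj, cd, ce, cf, cg, ch, cj, de, dh, di, dj, ef, eh, ei, fg, fj, gi, gj, hi
  2-simplices (20): ade, adi, aef, afj, agi, agj, bde, bdj, bei, bfg, bfj, bgi, cdh, cdj, cef, ceh, cfg, cgj, dhi, ehi

Hence C_0 ≅ Z^10, C_1 ≅ Z^30, C_2 ≅ Z^20.

∂_1: C_1 → C_0 sends each edge [p,q] (with p < q) to q − p. For instance
  ∂fj = j − f.
As a 10×30 matrix over Z this has rank 9, with invariant factors (1,1,1,1,1,1,1,1,1).

The boundary map ∂_2: C_2 → C_1 acts by ∂[p,q,r] = [q,r] − [p,r] + [p,q]. For instance
  ∂cfg = fg − cg + cf,
  ∂bfj = fj − bj + bf.
The resulting 30×20 matrix has rank 20, and its Smith normal form has invariant factors (1,1,1,1,1,1,1,1,1,1,1,1,1,1,1,1,1,1,1,2).

Reading off H_k = ker ∂_k / im ∂_{k+1}:

  H_0: rank C_0 − rank ∂_1 = 10 − 9 = 1, and the invariant factors of ∂_1 are all 1, so H_0 ≅ Z.
  H_1: rank ker ∂_1 − rank ∂_2 = (30 − 9) − 20 = 1, and ∂_2 has invariant factor 2 > 1, so H_1 ≅ Z ⊕ Z_2.
  H_2: rank ker ∂_2 − rank ∂_3 = (20 − 20) − 0 = 0, and there is no ∂_3, so H_2 ≅ 0.

As a check, the Euler characteristic is 10 − 30 + 20 = 0, which agrees with 1 − 1 + 0 = 0.
(K is a triangulation of the Klein bottle.)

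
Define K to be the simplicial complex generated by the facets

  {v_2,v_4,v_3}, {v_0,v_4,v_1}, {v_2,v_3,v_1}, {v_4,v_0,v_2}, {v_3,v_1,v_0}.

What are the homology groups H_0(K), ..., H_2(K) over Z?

Fix the vertex order v_0 < v_1 < v_2 < v_3 < v_4 and write every simplex with vertices in increasing order. Then dim K = 2 and the simplices of K are:

  0-simplices (5): [v_0], [v_1], [v_2], [v_3], [v_4]
  1-simplices (10): [v_0,v_1], [v_0,v_2], [v_0,v_3], [v_0,v_4], [v_1,v_2], [v_1,v_3], [v_1,v_4], [v_2,v_3], [v_2,v_4], [v_3,v_4]
  2-simplices (5): [v_0,v_1,v_3], [v_0,v_1,v_4], [v_0,v_2,v_4], [v_1,v_2,v_3], [v_2,v_3,v_4]

Hence C_0 ≅ Z^5, C_1 ≅ Z^10, C_2 ≅ Z^5.

∂_1: C_1 → C_0 sends each edge [p,q] (with p < q) to q − p. For instance
  ∂[v_1,v_2] = [v_2] − [v_1].
This gives a 5×10 integer matrix of rank 4; reducing to Smith normal form yields diagonal entries (1,1,1,1).

The boundary map ∂_2: C_2 → C_1 maps a triangle to the signed sum of its edges. For instance
  ∂[v_0,v_1,v_4] = [v_1,v_4] − [v_0,v_4] + [v_0,v_1],
  ∂[v_2,v_3,v_4] = [v_3,v_4] − [v_2,v_4] + [v_2,v_3].
The 10×5 boundary matrix has rank 5 and Smith normal form diag(1,1,1,1,1).

From H_k ≅ ker(∂_k) / im(∂_{k+1}) we obtain:

  H_0: rank C_0 − rank ∂_1 = 5 − 4 = 1, and the invariant factors of ∂_1 are all 1, so H_0 = Z.
  H_1: rank ker ∂_1 − rank ∂_2 = (10 − 4) − 5 = 1, and the invariant factors of ∂_2 are all 1, so H_1 = Z.
  H_2: rank ker ∂_2 − rank ∂_3 = (5 − 5) − 0 = 0, and there is no ∂_3, so H_2 = 0.

H_0 = Z,  H_1 = Z,  H_2 = 0.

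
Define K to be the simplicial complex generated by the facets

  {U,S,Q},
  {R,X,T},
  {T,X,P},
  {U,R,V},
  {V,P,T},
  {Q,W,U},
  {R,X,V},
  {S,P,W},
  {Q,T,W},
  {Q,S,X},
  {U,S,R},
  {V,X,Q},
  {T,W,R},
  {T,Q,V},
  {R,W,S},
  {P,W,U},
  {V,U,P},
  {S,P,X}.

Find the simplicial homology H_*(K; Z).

H_0 = Z,  H_1 = Z ⊕ Z/2Z,  H_2 = 0.

Take the total order P < Q < R < S < T < U < V < W < X on the vertex set. Then K (dimension 2) consists of the simplices:

  0-simplices (9): P, Q, R, S, T, U, V, W, X
  1-simplices (27): PS, PT, PU, PV, PW, PX, QS, QT, QU, QV, QW, QX, RS, RT, RU, RV, RW, RX, SU, SW, SX, TV, TW, TX, UV, UW, VX
  2-simplices (18): PSW, PSX, PTV, PTX, PUV, PUW, QSU, QSX, QTV, QTW, QUW, QVX, RSU, RSW, RTW, RTX, RUV, RVX

Hence C_0 ≅ Z^9, C_1 ≅ Z^27, C_2 ≅ Z^18.

The boundary map ∂_1: C_1 → C_0 maps an edge to its endpoints' difference, ∂[p,q] = q − p. For instance
  ∂RW = W − R.
As a 9×27 matrix over Z this has rank 8, with invariant factors (1,1,1,1,1,1,1,1).

∂_2: C_2 → C_1 sends each 2-simplex [p,q,r] to [q,r] − [p,r] + [p,q]. For instance
  ∂PTX = TX − PX + PT,
  ∂RTX = TX − RX + RT.
As a 27×18 matrix over Z this has rank 18, with invariant factors (1,1,1,1,1,1,1,1,1,1,1,1,1,1,1,1,1,2).

Reading off H_k = ker ∂_k / im ∂_{k+1}:

  H_0: rank C_0 − rank ∂_1 = 9 − 8 = 1, and the invariant factors of ∂_1 are all 1, so H_0 = Z.
  H_1: rank ker ∂_1 − rank ∂_2 = (27 − 8) − 18 = 1, and ∂_2 has invariant factor 2 > 1, so H_1 = Z ⊕ Z/2Z.
  H_2: rank ker ∂_2 − rank ∂_3 = (18 − 18) − 0 = 0, and there is no ∂_3, so H_2 = 0.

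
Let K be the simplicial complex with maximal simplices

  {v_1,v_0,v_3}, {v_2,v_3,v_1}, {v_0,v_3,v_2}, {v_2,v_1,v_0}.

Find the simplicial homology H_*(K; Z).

We work with the vertex ordering v_0 < v_1 < v_2 < v_3. The simplices of K, each written with vertices in increasing order, are:

  0-simplices (4): [v_0], [v_1], [v_2], [v_3]
  1-simplices (6): [v_0,v_1], [v_0,v_2], [v_0,v_3], [v_1,v_2], [v_1,v_3], [v_2,v_3]
  2-simplices (4): [v_0,v_1,v_2], [v_0,v_1,v_3], [v_0,v_2,v_3], [v_1,v_2,v_3]

so the chain groups are C_0 ≅ Z^4, C_1 ≅ Z^6, C_2 ≅ Z^4.

Boundary ∂_1: C_1 → C_0 is given by ∂[p,q] = [q] − [p]. For instance
  ∂[v_0,v_1] = [v_1] − [v_0].
The resulting 4×6 matrix has rank 3, and its Smith normal form has invariant factors (1,1,1).

The boundary map ∂_2: C_2 → C_1 acts by ∂[p,q,r] = [q,r] − [p,r] + [p,q]. For instance
  ∂[v_0,v_1,v_2] = [v_1,v_2] − [v_0,v_2] + [v_0,v_1],
  ∂[v_0,v_1,v_3] = [v_1,v_3] − [v_0,v_3] + [v_0,v_1].
The resulting 6×4 matrix has rank 3, and its Smith normal form has invariant factors (1,1,1).

Reading off H_k = ker ∂_k / im ∂_{k+1}:

  H_0: rank C_0 − rank ∂_1 = 4 − 3 = 1, and the invariant factors of ∂_1 are all 1, so H_0 = Z.
  H_1: rank ker ∂_1 − rank ∂_2 = (6 − 3) − 3 = 0, and the invariant factors of ∂_2 are all 1, so H_1 = 0.
  H_2: rank ker ∂_2 − rank ∂_3 = (4 − 3) − 0 = 1, and there is no ∂_3, so H_2 = Z.

H_0 = Z,  H_1 = 0,  H_2 = Z.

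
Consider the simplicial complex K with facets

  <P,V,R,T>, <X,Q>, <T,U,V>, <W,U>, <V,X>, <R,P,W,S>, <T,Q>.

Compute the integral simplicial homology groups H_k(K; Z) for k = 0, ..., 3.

We work with the vertex ordering P < Q < R < S < T < U < V < W < X. The simplices of K, each written with vertices in increasing order, are:

  0-simplices (9): P, Q, R, S, T, U, V, W, X
  1-simplices (17): PR, PS, PT, PV, PW, QT, QX, RS, RT, RV, RW, SW, TU, TV, UV, UW, VX
  2-simplices (9): PRS, PRT, PRV, PRW, PSW, PTV, RSW, RTV, TUV
  3-simplices (2): PRSW, PRTV

so the chain groups are C_0 ≅ Z^9, C_1 ≅ Z^17, C_2 ≅ Z^9, C_3 ≅ Z^2.

∂_1: C_1 → C_0 sends each edge [p,q] (with p < q) to q − p. For instance
  ∂QT = T − Q.
This gives a 9×17 integer matrix of rank 8; reducing to Smith normal form yields diagonal entries (1,1,1,1,1,1,1,1).

∂_2: C_2 → C_1 acts by ∂[p,q,r] = [q,r] − [p,r] + [p,q]. For instance
  ∂PRT = RT − PT + PR,
  ∂PSW = SW − PW + PS.
As a 17×9 matrix over Z this has rank 7, with invariant factors (1,1,1,1,1,1,1).

∂_3: C_3 → C_2 sends each 3-simplex σ to the alternating sum Σ_i (−1)^i (σ with its i-th vertex removed). For instance
  ∂PRTV = RTV − PTV + PRV − PRT,
  ∂PRSW = RSW − PSW + PRW − PRS.
The resulting 9×2 matrix has rank 2, and its Smith normal form has invariant factors (1,1).

Reading off H_k = ker ∂_k / im ∂_{k+1}:

  H_0: rank C_0 − rank ∂_1 = 9 − 8 = 1, and the invariant factors of ∂_1 are all 1, so H_0 = Z.
  H_1: rank ker ∂_1 − rank ∂_2 = (17 − 8) − 7 = 2, and the invariant factors of ∂_2 are all 1, so H_1 = Z^2.
  H_2: rank ker ∂_2 − rank ∂_3 = (9 − 7) − 2 = 0, and the invariant factors of ∂_3 are all 1, so H_2 = 0.
  H_3: rank ker ∂_3 − rank ∂_4 = (2 − 2) − 0 = 0, and there is no ∂_4, so H_3 = 0.

As a check, the Euler characteristic is 9 − 17 + 9 − 2 = -1, which agrees with 1 − 2 + 0 − 0 = -1.

H_0 ≅ Z,  H_1 ≅ Z^2,  H_2 = 0,  H_3 = 0.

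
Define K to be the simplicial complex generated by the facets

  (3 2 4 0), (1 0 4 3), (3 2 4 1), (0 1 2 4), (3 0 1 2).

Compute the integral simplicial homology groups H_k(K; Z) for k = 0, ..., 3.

Take the total order 0 < 1 < 2 < 3 < 4 on the vertex set. Then K (dimension 3) consists of the simplices:

  0-simplices (5): [0], [1], [2], [3], [4]
  1-simplices (10): [0,1], [0,2], [0,3], [0,4], [1,2], [1,3], [1,4], [2,3], [2,4], [3,4]
  2-simplices (10): [0,1,2], [0,1,3], [0,1,4], [0,2,3], [0,2,4], [0,3,4], [1,2,3], [1,2,4], [1,3,4], [2,3,4]
  3-simplices (5): [0,1,2,3], [0,1,2,4], [0,1,3,4], [0,2,3,4], [1,2,3,4]

Hence C_0 ≅ Z^5, C_1 ≅ Z^10, C_2 ≅ Z^10, C_3 ≅ Z^5.

Boundary ∂_1: C_1 → C_0 is given by ∂[p,q] = [q] − [p]. For instance
  ∂[0,4] = [4] − [0].
As a 5×10 matrix over Z this has rank 4, with invariant factors (1,1,1,1).

∂_2: C_2 → C_1 sends each 2-simplex [p,q,r] to [q,r] − [p,r] + [p,q]. For instance
  ∂[0,2,4] = [2,4] − [0,4] + [0,2],
  ∂[2,3,4] = [3,4] − [2,4] + [2,3].
The 10×10 boundary matrix has rank 6 and Smith normal form diag(1,1,1,1,1,1).

The boundary map ∂_3: C_3 → C_2 sends each 3-simplex σ to the alternating sum Σ_i (−1)^i (σ with its i-th vertex removed). For instance
  ∂[0,1,3,4] = [1,3,4] − [0,3,4] + [0,1,4] − [0,1,3],
  ∂[1,2,3,4] = [2,3,4] − [1,3,4] + [1,2,4] − [1,2,3].
As a 10×5 matrix over Z this has rank 4, with invariant factors (1,1,1,1).

From H_k ≅ ker(∂_k) / im(∂_{k+1}) we obtain:

  H_0: rank C_0 − rank ∂_1 = 5 − 4 = 1, and the invariant factors of ∂_1 are all 1, so H_0 = Z.
  H_1: rank ker ∂_1 − rank ∂_2 = (10 − 4) − 6 = 0, and the invariant factors of ∂_2 are all 1, so H_1 = 0.
  H_2: rank ker ∂_2 − rank ∂_3 = (10 − 6) − 4 = 0, and the invariant factors of ∂_3 are all 1, so H_2 = 0.
  H_3: rank ker ∂_3 − rank ∂_4 = (5 − 4) − 0 = 1, and there is no ∂_4, so H_3 = Z.

As a check, the Euler characteristic is 5 − 10 + 10 − 5 = 0, which agrees with 1 − 0 + 0 − 1 = 0.
(K is a triangulation of the 3-sphere S^3.)

H_0 ≅ Z,  H_1 = 0,  H_2 = 0,  H_3 ≅ Z.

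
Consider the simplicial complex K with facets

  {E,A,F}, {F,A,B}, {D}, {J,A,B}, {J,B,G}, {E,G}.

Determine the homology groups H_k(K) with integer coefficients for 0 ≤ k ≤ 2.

We work with the vertex ordering A < B < D < E < F < G < J. The simplices of K, each written with vertices in increasing order, are:

  0-simplices (7): A, B, D, E, F, G, J
  1-simplices (10): AB, AE, AF, AJ, BF, BG, BJ, EF, EG, GJ
  2-simplices (4): ABF, ABJ, AEF, BGJ

so the chain groups are C_0 ≅ Z^7, C_1 ≅ Z^10, C_2 ≅ Z^4.

The boundary map ∂_1: C_1 → C_0 is given by ∂[p,q] = [q] − [p]. For instance
  ∂AF = F − A.
The resulting 7×10 matrix has rank 5, and its Smith normal form has invariant factors (1,1,1,1,1).

Boundary ∂_2: C_2 → C_1 sends each 2-simplex [p,q,r] to [q,r] − [p,r] + [p,q]. For instance
  ∂BGJ = GJ − BJ + BG,
  ∂AEF = EF − AF + AE.
This gives a 10×4 integer matrix of rank 4; reducing to Smith normal form yields diagonal entries (1,1,1,1).

Now H_k = ker ∂_k / im ∂_{k+1}, so:

  H_0: rank C_0 − rank ∂_1 = 7 − 5 = 2, and the invariant factors of ∂_1 are all 1, so H_0 ≅ Z^2.
  H_1: rank ker ∂_1 − rank ∂_2 = (10 − 5) − 4 = 1, and the invariant factors of ∂_2 are all 1, so H_1 ≅ Z.
  H_2: rank ker ∂_2 − rank ∂_3 = (4 − 4) − 0 = 0, and there is no ∂_3, so H_2 ≅ 0.

H_0 ≅ Z^2,  H_1 ≅ Z,  H_2 = 0.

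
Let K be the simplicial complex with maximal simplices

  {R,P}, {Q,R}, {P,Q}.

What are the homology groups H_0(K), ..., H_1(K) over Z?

Take the total order P < Q < R on the vertex set. Then K (dimension 1) consists of the simplices:

  0-simplices (3): P, Q, R
  1-simplices (3): PQ, PR, QR

so the chain groups are C_0 ≅ Z^3, C_1 ≅ Z^3.

Boundary ∂_1: C_1 → C_0 sends each edge [p,q] (with p < q) to q − p. For instance
  ∂PR = R − P.
The 3×3 boundary matrix has rank 2 and Smith normal form diag(1,1).

Now H_k = ker ∂_k / im ∂_{k+1}, so:

  H_0: rank C_0 − rank ∂_1 = 3 − 2 = 1, and the invariant factors of ∂_1 are all 1, so H_0 ≅ Z.
  H_1: rank ker ∂_1 − rank ∂_2 = (3 − 2) − 0 = 1, and there is no ∂_2, so H_1 ≅ Z.

H_0 = Z,  H_1 = Z.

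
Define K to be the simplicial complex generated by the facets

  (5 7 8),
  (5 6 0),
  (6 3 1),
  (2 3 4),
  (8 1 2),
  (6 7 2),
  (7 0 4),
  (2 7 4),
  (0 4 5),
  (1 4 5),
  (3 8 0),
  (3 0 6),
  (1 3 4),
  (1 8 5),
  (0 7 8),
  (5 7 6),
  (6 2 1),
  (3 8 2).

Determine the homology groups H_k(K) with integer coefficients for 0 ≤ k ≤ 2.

H_0 ≅ Z,  H_1 ≅ Z ⊕ Z/2,  H_2 = 0.

Take the total order 0 < 1 < 2 < 3 < 4 < 5 < 6 < 7 < 8 on the vertex set. Then K (dimension 2) consists of the simplices:

  0-simplices (9): [0], [1], [2], [3], [4], [5], [6], [7], [8]
  1-simplices (27): (27 of them)
  2-simplices (18): [0,3,6], [0,3,8], [0,4,5], [0,4,7], [0,5,6], [0,7,8], [1,2,6], [1,2,8], [1,3,4], [1,3,6], [1,4,5], [1,5,8], [2,3,4], [2,3,8], [2,4,7], [2,6,7], [5,6,7], [5,7,8]

so the chain groups are C_0 ≅ Z^9, C_1 ≅ Z^27, C_2 ≅ Z^18.

∂_1: C_1 → C_0 is given by ∂[p,q] = [q] − [p].
The resulting 9×27 matrix has rank 8, and its Smith normal form has invariant factors (1,1,1,1,1,1,1,1).

∂_2: C_2 → C_1 acts by ∂[p,q,r] = [q,r] − [p,r] + [p,q]. For instance
  ∂[1,5,8] = [5,8] − [1,8] + [1,5],
  ∂[2,3,8] = [3,8] − [2,8] + [2,3].
As a 27×18 matrix over Z this has rank 18, with invariant factors (1,1,1,1,1,1,1,1,1,1,1,1,1,1,1,1,1,2).

Now H_k = ker ∂_k / im ∂_{k+1}, so:

  H_0: rank C_0 − rank ∂_1 = 9 − 8 = 1, and the invariant factors of ∂_1 are all 1, so H_0 ≅ Z.
  H_1: rank ker ∂_1 − rank ∂_2 = (27 − 8) − 18 = 1, and ∂_2 has invariant factor 2 > 1, so H_1 ≅ Z ⊕ Z/2.
  H_2: rank ker ∂_2 − rank ∂_3 = (18 − 18) − 0 = 0, and there is no ∂_3, so H_2 ≅ 0.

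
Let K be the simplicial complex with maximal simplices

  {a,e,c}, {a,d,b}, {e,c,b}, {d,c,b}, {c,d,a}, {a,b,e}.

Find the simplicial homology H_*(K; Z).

H_0 ≅ Z,  H_1 = 0,  H_2 ≅ Z.

Take the total order a < b < c < d < e on the vertex set. Then K (dimension 2) consists of the simplices:

  0-simplices (5): a, b, c, d, e
  1-simplices (9): ab, ac, ad, ae, bc, bd, be, cd, ce
  2-simplices (6): abd, abe, acd, ace, bcd, bce

Hence C_0 ≅ Z^5, C_1 ≅ Z^9, C_2 ≅ Z^6.

Boundary ∂_1: C_1 → C_0 is given by ∂[p,q] = [q] − [p].
The resulting 5×9 matrix has rank 4, and its Smith normal form has invariant factors (1,1,1,1).

Boundary ∂_2: C_2 → C_1 maps a triangle to the signed sum of its edges. For instance
  ∂acd = cd − ad + ac,
  ∂abd = bd − ad + ab.
The resulting 9×6 matrix has rank 5, and its Smith normal form has invariant factors (1,1,1,1,1).

Reading off H_k = ker ∂_k / im ∂_{k+1}:

  H_0: rank C_0 − rank ∂_1 = 5 − 4 = 1, and the invariant factors of ∂_1 are all 1, so H_0 ≅ Z.
  H_1: rank ker ∂_1 − rank ∂_2 = (9 − 4) − 5 = 0, and the invariant factors of ∂_2 are all 1, so H_1 ≅ 0.
  H_2: rank ker ∂_2 − rank ∂_3 = (6 − 5) − 0 = 1, and there is no ∂_3, so H_2 ≅ Z.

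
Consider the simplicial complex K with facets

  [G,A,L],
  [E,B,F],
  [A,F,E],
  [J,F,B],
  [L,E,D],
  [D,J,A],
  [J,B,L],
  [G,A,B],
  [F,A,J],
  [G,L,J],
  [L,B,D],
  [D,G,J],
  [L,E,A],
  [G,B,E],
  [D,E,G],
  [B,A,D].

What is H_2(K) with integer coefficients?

Take the total order A < B < D < E < F < G < J < L on the vertex set. Then K (dimension 2) consists of the simplices:

  0-simplices (8): A, B, D, E, F, G, J, L
  1-simplices (24): AB, AD, AE, AF, AG, AJ, AL, BD, BE, BF, BG, BJ, BL, DE, DG, DJ, DL, EF, EG, EL, FJ, GJ, GL, JL
  2-simplices (16): ABD, ABG, ADJ, AEF, AEL, AFJ, AGL, BDL, BEF, BEG, BFJ, BJL, DEG, DEL, DGJ, GJL

so the chain groups are C_0 ≅ Z^8, C_1 ≅ Z^24, C_2 ≅ Z^16.

The boundary map ∂_1: C_1 → C_0 is given by ∂[p,q] = [q] − [p]. For instance
  ∂AB = B − A.
As a 8×24 matrix over Z this has rank 7, with invariant factors (1,1,1,1,1,1,1).

Boundary ∂_2: C_2 → C_1 sends each 2-simplex [p,q,r] to [q,r] − [p,r] + [p,q]. For instance
  ∂AEL = EL − AL + AE,
  ∂BJL = JL − BL + BJ.
This gives a 24×16 integer matrix of rank 15; reducing to Smith normal form yields diagonal entries (1,1,1,1,1,1,1,1,1,1,1,1,1,1,1).

Reading off H_k = ker ∂_k / im ∂_{k+1}:

  H_2: rank ker ∂_2 − rank ∂_3 = (16 − 15) − 0 = 1, and there is no ∂_3, so H_2 = Z.

(K is a triangulation of the torus T^2.)

H_2 = Z.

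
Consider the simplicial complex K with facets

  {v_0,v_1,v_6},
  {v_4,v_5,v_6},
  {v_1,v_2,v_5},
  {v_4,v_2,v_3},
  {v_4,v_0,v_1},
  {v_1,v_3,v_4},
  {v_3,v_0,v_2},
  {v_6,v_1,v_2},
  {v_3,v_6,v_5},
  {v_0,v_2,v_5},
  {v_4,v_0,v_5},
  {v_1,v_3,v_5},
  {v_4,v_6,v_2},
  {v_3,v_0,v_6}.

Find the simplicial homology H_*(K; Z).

H_0 = Z,  H_1 = Z^2,  H_2 = Z.

K has 7 vertices, 21 edges, 14 triangles.
rank ∂_0 = 0, rank ∂_1 = 6 ⇒ b_0 = 7 − 0 − 6 = 1; all invariant factors of ∂_1 are 1 so no torsion. So H_0 = Z.
rank ∂_1 = 6, rank ∂_2 = 13 ⇒ b_1 = 21 − 6 − 13 = 2; all invariant factors of ∂_2 are 1 so no torsion. So H_1 = Z^2.
rank ∂_2 = 13, rank ∂_3 = 0 ⇒ b_2 = 14 − 13 − 0 = 1. So H_2 = Z.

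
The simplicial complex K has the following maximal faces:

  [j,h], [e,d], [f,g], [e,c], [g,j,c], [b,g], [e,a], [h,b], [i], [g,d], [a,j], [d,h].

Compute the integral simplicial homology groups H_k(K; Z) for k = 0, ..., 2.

H_0 ≅ Z^2,  H_1 ≅ Z^4,  H_2 = 0.

Order the vertices as a < b < c < d < e < f < g < h < i < j. Listing each simplex with vertices in this order, K has dimension 2 with simplices:

  0-simplices (10): a, b, c, d, e, f, g, h, i, j
  1-simplices (13): ae, aj, bg, bh, ce, cg, cj, de, dg, dh, fg, gj, hj
  2-simplices (1): cgj

Hence C_0 ≅ Z^10, C_1 ≅ Z^13, C_2 ≅ Z^1.

∂_1: C_1 → C_0 sends each edge [p,q] (with p < q) to q − p. For instance
  ∂dh = h − d.
This gives a 10×13 integer matrix of rank 8; reducing to Smith normal form yields diagonal entries (1,1,1,1,1,1,1,1).

The boundary map ∂_2: C_2 → C_1 acts by ∂[p,q,r] = [q,r] − [p,r] + [p,q]. For instance
  ∂cgj = gj − cj + cg.
This gives a 13×1 integer matrix of rank 1; reducing to Smith normal form yields diagonal entries (1).

From H_k ≅ ker(∂_k) / im(∂_{k+1}) we obtain:

  H_0: rank C_0 − rank ∂_1 = 10 − 8 = 2, and the invariant factors of ∂_1 are all 1, so H_0 = Z^2.
  H_1: rank ker ∂_1 − rank ∂_2 = (13 − 8) − 1 = 4, and the invariant factors of ∂_2 are all 1, so H_1 = Z^4.
  H_2: rank ker ∂_2 − rank ∂_3 = (1 − 1) − 0 = 0, and there is no ∂_3, so H_2 = 0.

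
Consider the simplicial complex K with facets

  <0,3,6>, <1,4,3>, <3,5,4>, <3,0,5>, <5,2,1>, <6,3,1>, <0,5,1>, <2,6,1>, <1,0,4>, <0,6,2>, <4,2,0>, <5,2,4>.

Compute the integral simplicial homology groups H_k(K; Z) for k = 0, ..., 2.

H_0 = Z,  H_1 = Z_2,  H_2 = 0.

K has 7 vertices, 18 edges, 12 triangles.
rank ∂_0 = 0, rank ∂_1 = 6 ⇒ b_0 = 7 − 0 − 6 = 1; all invariant factors of ∂_1 are 1 so no torsion. So H_0 = Z.
rank ∂_1 = 6, rank ∂_2 = 12 ⇒ b_1 = 18 − 6 − 12 = 0; ∂_2 has invariant factor(s) [2] giving torsion. So H_1 = Z_2.
rank ∂_2 = 12, rank ∂_3 = 0 ⇒ b_2 = 12 − 12 − 0 = 0. So H_2 = 0.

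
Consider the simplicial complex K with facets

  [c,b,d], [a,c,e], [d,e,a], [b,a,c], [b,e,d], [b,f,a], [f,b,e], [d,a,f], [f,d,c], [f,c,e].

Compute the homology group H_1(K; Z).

Fix the vertex order a < b < c < d < e < f and write every simplex with vertices in increasing order. Then dim K = 2 and the simplices of K are:

  0-simplices (6): a, b, c, d, e, f
  1-simplices (15): ab, ac, ad, ae, af, bc, bd, be, bf, cd, ce, cf, de, df, ef
  2-simplices (10): abc, abf, ace, ade, adf, bcd, bde, bef, cdf, cef

so the chain groups are C_0 ≅ Z^6, C_1 ≅ Z^15, C_2 ≅ Z^10.

The boundary map ∂_1: C_1 → C_0 is given by ∂[p,q] = [q] − [p]. For instance
  ∂ad = d − a.
The 6×15 boundary matrix has rank 5 and Smith normal form diag(1,1,1,1,1).

∂_2: C_2 → C_1 maps a triangle to the signed sum of its edges. For instance
  ∂bde = de − be + bd,
  ∂cdf = df − cf + cd.
The 15×10 boundary matrix has rank 10 and Smith normal form diag(1,1,1,1,1,1,1,1,1,2).

Computing H_k = (kernel of ∂_k) / (image of ∂_{k+1}):

  H_1: rank ker ∂_1 − rank ∂_2 = (15 − 5) − 10 = 0, and ∂_2 has invariant factor 2 > 1, so H_1 = Z/2Z.

H_1 = Z/2Z.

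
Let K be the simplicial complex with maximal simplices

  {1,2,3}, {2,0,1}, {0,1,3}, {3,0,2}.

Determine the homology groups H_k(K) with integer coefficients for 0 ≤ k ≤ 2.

Order the vertices as 0 < 1 < 2 < 3. Listing each simplex with vertices in this order, K has dimension 2 with simplices:

  0-simplices (4): [0], [1], [2], [3]
  1-simplices (6): [0,1], [0,2], [0,3], [1,2], [1,3], [2,3]
  2-simplices (4): [0,1,2], [0,1,3], [0,2,3], [1,2,3]

Hence C_0 ≅ Z^4, C_1 ≅ Z^6, C_2 ≅ Z^4.

∂_1: C_1 → C_0 is given by ∂[p,q] = [q] − [p].
The resulting 4×6 matrix has rank 3, and its Smith normal form has invariant factors (1,1,1).

The boundary map ∂_2: C_2 → C_1 sends each 2-simplex [p,q,r] to [q,r] − [p,r] + [p,q]. For instance
  ∂[1,2,3] = [2,3] − [1,3] + [1,2],
  ∂[0,2,3] = [2,3] − [0,3] + [0,2].
As a 6×4 matrix over Z this has rank 3, with invariant factors (1,1,1).

Reading off H_k = ker ∂_k / im ∂_{k+1}:

  H_0: rank C_0 − rank ∂_1 = 4 − 3 = 1, and the invariant factors of ∂_1 are all 1, so H_0 ≅ Z.
  H_1: rank ker ∂_1 − rank ∂_2 = (6 − 3) − 3 = 0, and the invariant factors of ∂_2 are all 1, so H_1 ≅ 0.
  H_2: rank ker ∂_2 − rank ∂_3 = (4 − 3) − 0 = 1, and there is no ∂_3, so H_2 ≅ Z.

H_0 = Z,  H_1 = 0,  H_2 = Z.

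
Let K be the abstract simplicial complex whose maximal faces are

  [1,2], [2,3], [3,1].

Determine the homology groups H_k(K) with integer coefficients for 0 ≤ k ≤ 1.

H_0 ≅ Z,  H_1 ≅ Z.

Fix the vertex order 1 < 2 < 3 and write every simplex with vertices in increasing order. Then dim K = 1 and the simplices of K are:

  0-simplices (3): [1], [2], [3]
  1-simplices (3): [1,2], [1,3], [2,3]

Hence C_0 ≅ Z^3, C_1 ≅ Z^3.

The boundary map ∂_1: C_1 → C_0 maps an edge to its endpoints' difference, ∂[p,q] = q − p.
The resulting 3×3 matrix has rank 2, and its Smith normal form has invariant factors (1,1).

Computing H_k = (kernel of ∂_k) / (image of ∂_{k+1}):

  H_0: rank C_0 − rank ∂_1 = 3 − 2 = 1, and the invariant factors of ∂_1 are all 1, so H_0 = Z.
  H_1: rank ker ∂_1 − rank ∂_2 = (3 − 2) − 0 = 1, and there is no ∂_2, so H_1 = Z.

As a check, the Euler characteristic is 3 − 3 = 0, which agrees with 1 − 1 = 0.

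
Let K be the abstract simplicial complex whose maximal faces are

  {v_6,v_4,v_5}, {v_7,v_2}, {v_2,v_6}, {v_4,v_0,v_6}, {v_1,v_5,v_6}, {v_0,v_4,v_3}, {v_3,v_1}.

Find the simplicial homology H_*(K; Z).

H_0 ≅ Z,  H_1 ≅ Z,  H_2 = 0.

Fix the vertex order v_0 < v_1 < v_2 < v_3 < v_4 < v_5 < v_6 < v_7 and write every simplex with vertices in increasing order. Then dim K = 2 and the simplices of K are:

  0-simplices (8): [v_0], [v_1], [v_2], [v_3], [v_4], [v_5], [v_6], [v_7]
  1-simplices (12): [v_0,v_3], [v_0,v_4], [v_0,v_6], [v_1,v_3], [v_1,v_5], [v_1,v_6], [v_2,v_6], [v_2,v_7], [v_3,v_4], [v_4,v_5], [v_4,v_6], [v_5,v_6]
  2-simplices (4): [v_0,v_3,v_4], [v_0,v_4,v_6], [v_1,v_5,v_6], [v_4,v_5,v_6]

Hence C_0 ≅ Z^8, C_1 ≅ Z^12, C_2 ≅ Z^4.

Boundary ∂_1: C_1 → C_0 sends each edge [p,q] (with p < q) to q − p.
The resulting 8×12 matrix has rank 7, and its Smith normal form has invariant factors (1,1,1,1,1,1,1).

∂_2: C_2 → C_1 maps a triangle to the signed sum of its edges. For instance
  ∂[v_0,v_3,v_4] = [v_3,v_4] − [v_0,v_4] + [v_0,v_3],
  ∂[v_4,v_5,v_6] = [v_5,v_6] − [v_4,v_6] + [v_4,v_5].
The resulting 12×4 matrix has rank 4, and its Smith normal form has invariant factors (1,1,1,1).

Computing H_k = (kernel of ∂_k) / (image of ∂_{k+1}):

  H_0: rank C_0 − rank ∂_1 = 8 − 7 = 1, and the invariant factors of ∂_1 are all 1, so H_0 = Z.
  H_1: rank ker ∂_1 − rank ∂_2 = (12 − 7) − 4 = 1, and the invariant factors of ∂_2 are all 1, so H_1 = Z.
  H_2: rank ker ∂_2 − rank ∂_3 = (4 − 4) − 0 = 0, and there is no ∂_3, so H_2 = 0.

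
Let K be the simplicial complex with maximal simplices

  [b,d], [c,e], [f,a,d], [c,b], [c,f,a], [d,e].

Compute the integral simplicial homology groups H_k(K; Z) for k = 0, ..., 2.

H_0 ≅ Z,  H_1 ≅ Z^2,  H_2 = 0.

We work with the vertex ordering a < b < c < d < e < f. The simplices of K, each written with vertices in increasing order, are:

  0-simplices (6): a, b, c, d, e, f
  1-simplices (9): ac, ad, af, bc, bd, ce, cf, de, df
  2-simplices (2): acf, adf

Hence C_0 ≅ Z^6, C_1 ≅ Z^9, C_2 ≅ Z^2.

∂_1: C_1 → C_0 sends each edge [p,q] (with p < q) to q − p.
The resulting 6×9 matrix has rank 5, and its Smith normal form has invariant factors (1,1,1,1,1).

The boundary map ∂_2: C_2 → C_1 acts by ∂[p,q,r] = [q,r] − [p,r] + [p,q]. For instance
  ∂acf = cf − af + ac,
  ∂adf = df − af + ad.
The 9×2 boundary matrix has rank 2 and Smith normal form diag(1,1).

Now H_k = ker ∂_k / im ∂_{k+1}, so:

  H_0: rank C_0 − rank ∂_1 = 6 − 5 = 1, and the invariant factors of ∂_1 are all 1, so H_0 = Z.
  H_1: rank ker ∂_1 − rank ∂_2 = (9 − 5) − 2 = 2, and the invariant factors of ∂_2 are all 1, so H_1 = Z^2.
  H_2: rank ker ∂_2 − rank ∂_3 = (2 − 2) − 0 = 0, and there is no ∂_3, so H_2 = 0.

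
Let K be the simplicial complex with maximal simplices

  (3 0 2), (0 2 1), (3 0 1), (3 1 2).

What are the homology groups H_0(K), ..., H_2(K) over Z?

K has 4 vertices, 6 edges, 4 triangles.
rank ∂_0 = 0, rank ∂_1 = 3 ⇒ b_0 = 4 − 0 − 3 = 1; all invariant factors of ∂_1 are 1 so no torsion. So H_0 ≅ Z.
rank ∂_1 = 3, rank ∂_2 = 3 ⇒ b_1 = 6 − 3 − 3 = 0; all invariant factors of ∂_2 are 1 so no torsion. So H_1 ≅ 0.
rank ∂_2 = 3, rank ∂_3 = 0 ⇒ b_2 = 4 − 3 − 0 = 1. So H_2 ≅ Z.

H_0 = Z,  H_1 = 0,  H_2 = Z.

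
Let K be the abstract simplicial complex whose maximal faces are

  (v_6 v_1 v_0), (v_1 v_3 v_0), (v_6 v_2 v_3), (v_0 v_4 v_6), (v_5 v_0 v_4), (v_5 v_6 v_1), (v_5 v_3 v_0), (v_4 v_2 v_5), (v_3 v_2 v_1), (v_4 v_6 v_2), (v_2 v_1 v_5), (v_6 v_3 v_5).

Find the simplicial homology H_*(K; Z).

Take the total order v_0 < v_1 < v_2 < v_3 < v_4 < v_5 < v_6 on the vertex set. Then K (dimension 2) consists of the simplices:

  0-simplices (7): [v_0], [v_1], [v_2], [v_3], [v_4], [v_5], [v_6]
  1-simplices (18): (18 of them)
  2-simplices (12): (12 of them)

so the chain groups are C_0 ≅ Z^7, C_1 ≅ Z^18, C_2 ≅ Z^12.

Boundary ∂_1: C_1 → C_0 sends each edge [p,q] (with p < q) to q − p. For instance
  ∂[v_1,v_6] = [v_6] − [v_1].
As a 7×18 matrix over Z this has rank 6, with invariant factors (1,1,1,1,1,1).

The boundary map ∂_2: C_2 → C_1 maps a triangle to the signed sum of its edges. For instance
  ∂[v_2,v_3,v_6] = [v_3,v_6] − [v_2,v_6] + [v_2,v_3],
  ∂[v_1,v_5,v_6] = [v_5,v_6] − [v_1,v_6] + [v_1,v_5].
The 18×12 boundary matrix has rank 12 and Smith normal form diag(1,1,1,1,1,1,1,1,1,1,1,2).

Computing H_k = (kernel of ∂_k) / (image of ∂_{k+1}):

  H_0: rank C_0 − rank ∂_1 = 7 − 6 = 1, and the invariant factors of ∂_1 are all 1, so H_0 ≅ Z.
  H_1: rank ker ∂_1 − rank ∂_2 = (18 − 6) − 12 = 0, and ∂_2 has invariant factor 2 > 1, so H_1 ≅ Z/2.
  H_2: rank ker ∂_2 − rank ∂_3 = (12 − 12) − 0 = 0, and there is no ∂_3, so H_2 ≅ 0.

As a check, the Euler characteristic is 7 − 18 + 12 = 1, which agrees with 1 − 0 + 0 = 1.

H_0 = Z,  H_1 = Z/2,  H_2 = 0.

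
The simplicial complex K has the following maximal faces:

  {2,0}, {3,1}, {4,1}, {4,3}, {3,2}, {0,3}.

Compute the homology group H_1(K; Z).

H_1 = Z^2.

Take the total order 0 < 1 < 2 < 3 < 4 on the vertex set. Then K (dimension 1) consists of the simplices:

  0-simplices (5): [0], [1], [2], [3], [4]
  1-simplices (6): [0,2], [0,3], [1,3], [1,4], [2,3], [3,4]

giving chain groups C_0 ≅ Z^5, C_1 ≅ Z^6.

Boundary ∂_1: C_1 → C_0 sends each edge [p,q] (with p < q) to q − p. For instance
  ∂[1,4] = [4] − [1].
The 5×6 boundary matrix has rank 4 and Smith normal form diag(1,1,1,1).

Computing H_k = (kernel of ∂_k) / (image of ∂_{k+1}):

  H_1: rank ker ∂_1 − rank ∂_2 = (6 − 4) − 0 = 2, and there is no ∂_2, so H_1 ≅ Z^2.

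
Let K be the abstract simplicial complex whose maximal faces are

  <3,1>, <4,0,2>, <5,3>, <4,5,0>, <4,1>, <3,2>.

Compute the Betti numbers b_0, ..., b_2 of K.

b_0 = 1, b_1 = 2, b_2 = 0.

We work with the vertex ordering 0 < 1 < 2 < 3 < 4 < 5. The simplices of K, each written with vertices in increasing order, are:

  0-simplices (6): [0], [1], [2], [3], [4], [5]
  1-simplices (9): [0,2], [0,4], [0,5], [1,3], [1,4], [2,3], [2,4], [3,5], [4,5]
  2-simplices (2): [0,2,4], [0,4,5]

so the chain groups are C_0 ≅ Z^6, C_1 ≅ Z^9, C_2 ≅ Z^2.

∂_1: C_1 → C_0 maps an edge to its endpoints' difference, ∂[p,q] = q − p. For instance
  ∂[2,3] = [3] − [2].
As a 6×9 matrix over Z this has rank 5, with invariant factors (1,1,1,1,1).

The boundary map ∂_2: C_2 → C_1 acts by ∂[p,q,r] = [q,r] − [p,r] + [p,q]. For instance
  ∂[0,4,5] = [4,5] − [0,5] + [0,4],
  ∂[0,2,4] = [2,4] − [0,4] + [0,2].
The 9×2 boundary matrix has rank 2 and Smith normal form diag(1,1).

From H_k ≅ ker(∂_k) / im(∂_{k+1}) we obtain:

  H_0: rank C_0 − rank ∂_1 = 6 − 5 = 1, and the invariant factors of ∂_1 are all 1, so H_0 = Z.
  H_1: rank ker ∂_1 − rank ∂_2 = (9 − 5) − 2 = 2, and the invariant factors of ∂_2 are all 1, so H_1 = Z^2.
  H_2: rank ker ∂_2 − rank ∂_3 = (2 − 2) − 0 = 0, and there is no ∂_3, so H_2 = 0.

Hence the Betti numbers are b_0 = 1, b_1 = 2, b_2 = 0.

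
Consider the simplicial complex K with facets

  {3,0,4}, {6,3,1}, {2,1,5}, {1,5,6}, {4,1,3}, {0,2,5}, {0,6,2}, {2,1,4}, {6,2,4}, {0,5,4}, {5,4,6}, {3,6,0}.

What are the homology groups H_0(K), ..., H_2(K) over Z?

H_0 = Z,  H_1 = Z_2,  H_2 = 0.

We work with the vertex ordering 0 < 1 < 2 < 3 < 4 < 5 < 6. The simplices of K, each written with vertices in increasing order, are:

  0-simplices (7): [0], [1], [2], [3], [4], [5], [6]
  1-simplices (18): [0,2], [0,3], [0,4], [0,5], [0,6], [1,2], [1,3], [1,4], [1,5], [1,6], [2,4], [2,5], [2,6], [3,4], [3,6], [4,5], [4,6], [5,6]
  2-simplices (12): [0,2,5], [0,2,6], [0,3,4], [0,3,6], [0,4,5], [1,2,4], [1,2,5], [1,3,4], [1,3,6], [1,5,6], [2,4,6], [4,5,6]

giving chain groups C_0 ≅ Z^7, C_1 ≅ Z^18, C_2 ≅ Z^12.

The boundary map ∂_1: C_1 → C_0 sends each edge [p,q] (with p < q) to q − p.
The 7×18 boundary matrix has rank 6 and Smith normal form diag(1,1,1,1,1,1).

The boundary map ∂_2: C_2 → C_1 sends each 2-simplex [p,q,r] to [q,r] − [p,r] + [p,q]. For instance
  ∂[0,2,5] = [2,5] − [0,5] + [0,2],
  ∂[4,5,6] = [5,6] − [4,6] + [4,5].
The resulting 18×12 matrix has rank 12, and its Smith normal form has invariant factors (1,1,1,1,1,1,1,1,1,1,1,2).

From H_k ≅ ker(∂_k) / im(∂_{k+1}) we obtain:

  H_0: rank C_0 − rank ∂_1 = 7 − 6 = 1, and the invariant factors of ∂_1 are all 1, so H_0 ≅ Z.
  H_1: rank ker ∂_1 − rank ∂_2 = (18 − 6) − 12 = 0, and ∂_2 has invariant factor 2 > 1, so H_1 ≅ Z_2.
  H_2: rank ker ∂_2 − rank ∂_3 = (12 − 12) − 0 = 0, and there is no ∂_3, so H_2 ≅ 0.

As a check, the Euler characteristic is 7 − 18 + 12 = 1, which agrees with 1 − 0 + 0 = 1.
(K is a triangulation of the real projective plane RP^2.)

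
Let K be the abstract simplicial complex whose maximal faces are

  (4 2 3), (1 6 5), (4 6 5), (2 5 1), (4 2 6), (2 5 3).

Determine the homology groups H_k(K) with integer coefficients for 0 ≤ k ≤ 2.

H_0 = Z,  H_1 = Z,  H_2 = 0.

Fix the vertex order 1 < 2 < 3 < 4 < 5 < 6 and write every simplex with vertices in increasing order. Then dim K = 2 and the simplices of K are:

  0-simplices (6): [1], [2], [3], [4], [5], [6]
  1-simplices (12): [1,2], [1,5], [1,6], [2,3], [2,4], [2,5], [2,6], [3,4], [3,5], [4,5], [4,6], [5,6]
  2-simplices (6): [1,2,5], [1,5,6], [2,3,4], [2,3,5], [2,4,6], [4,5,6]

so the chain groups are C_0 ≅ Z^6, C_1 ≅ Z^12, C_2 ≅ Z^6.

The boundary map ∂_1: C_1 → C_0 is given by ∂[p,q] = [q] − [p]. For instance
  ∂[2,4] = [4] − [2].
This gives a 6×12 integer matrix of rank 5; reducing to Smith normal form yields diagonal entries (1,1,1,1,1).

The boundary map ∂_2: C_2 → C_1 sends each 2-simplex [p,q,r] to [q,r] − [p,r] + [p,q]. For instance
  ∂[4,5,6] = [5,6] − [4,6] + [4,5],
  ∂[1,5,6] = [5,6] − [1,6] + [1,5].
The resulting 12×6 matrix has rank 6, and its Smith normal form has invariant factors (1,1,1,1,1,1).

Now H_k = ker ∂_k / im ∂_{k+1}, so:

  H_0: rank C_0 − rank ∂_1 = 6 − 5 = 1, and the invariant factors of ∂_1 are all 1, so H_0 = Z.
  H_1: rank ker ∂_1 − rank ∂_2 = (12 − 5) − 6 = 1, and the invariant factors of ∂_2 are all 1, so H_1 = Z.
  H_2: rank ker ∂_2 − rank ∂_3 = (6 − 6) − 0 = 0, and there is no ∂_3, so H_2 = 0.

As a check, the Euler characteristic is 6 − 12 + 6 = 0, which agrees with 1 − 1 + 0 = 0.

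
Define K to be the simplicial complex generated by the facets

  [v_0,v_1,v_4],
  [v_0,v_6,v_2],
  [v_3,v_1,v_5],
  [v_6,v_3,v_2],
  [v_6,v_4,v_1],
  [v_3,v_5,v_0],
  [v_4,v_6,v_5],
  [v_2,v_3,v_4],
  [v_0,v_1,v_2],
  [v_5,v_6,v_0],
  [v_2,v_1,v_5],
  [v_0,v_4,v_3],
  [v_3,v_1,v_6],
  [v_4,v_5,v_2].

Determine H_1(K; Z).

H_1 ≅ Z^2.

Take the total order v_0 < v_1 < v_2 < v_3 < v_4 < v_5 < v_6 on the vertex set. Then K (dimension 2) consists of the simplices:

  0-simplices (7): [v_0], [v_1], [v_2], [v_3], [v_4], [v_5], [v_6]
  1-simplices (21): (21 of them)
  2-simplices (14): (14 of them)

giving chain groups C_0 ≅ Z^7, C_1 ≅ Z^21, C_2 ≅ Z^14.

The boundary map ∂_1: C_1 → C_0 sends each edge [p,q] (with p < q) to q − p. For instance
  ∂[v_2,v_5] = [v_5] − [v_2].
The resulting 7×21 matrix has rank 6, and its Smith normal form has invariant factors (1,1,1,1,1,1).

The boundary map ∂_2: C_2 → C_1 sends each 2-simplex [p,q,r] to [q,r] − [p,r] + [p,q]. For instance
  ∂[v_1,v_3,v_5] = [v_3,v_5] − [v_1,v_5] + [v_1,v_3],
  ∂[v_1,v_3,v_6] = [v_3,v_6] − [v_1,v_6] + [v_1,v_3].
The 21×14 boundary matrix has rank 13 and Smith normal form diag(1,1,1,1,1,1,1,1,1,1,1,1,1).

Reading off H_k = ker ∂_k / im ∂_{k+1}:

  H_1: rank ker ∂_1 − rank ∂_2 = (21 − 6) − 13 = 2, and the invariant factors of ∂_2 are all 1, so H_1 ≅ Z^2.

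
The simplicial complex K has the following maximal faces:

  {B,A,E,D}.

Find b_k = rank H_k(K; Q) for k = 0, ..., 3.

b_0 = 1, b_1 = 0, b_2 = 0, b_3 = 0.

Take the total order A < B < D < E on the vertex set. Then K (dimension 3) consists of the simplices:

  0-simplices (4): A, B, D, E
  1-simplices (6): AB, AD, AE, BD, BE, DE
  2-simplices (4): ABD, ABE, ADE, BDE
  3-simplices (1): ABDE

so the chain groups are C_0 ≅ Z^4, C_1 ≅ Z^6, C_2 ≅ Z^4, C_3 ≅ Z^1.

The boundary map ∂_1: C_1 → C_0 maps an edge to its endpoints' difference, ∂[p,q] = q − p. For instance
  ∂BD = D − B.
The 4×6 boundary matrix has rank 3 and Smith normal form diag(1,1,1).

∂_2: C_2 → C_1 maps a triangle to the signed sum of its edges. For instance
  ∂ADE = DE − AE + AD,
  ∂ABE = BE − AE + AB.
As a 6×4 matrix over Z this has rank 3, with invariant factors (1,1,1).

The boundary map ∂_3: C_3 → C_2 sends each 3-simplex σ to the alternating sum Σ_i (−1)^i (σ with its i-th vertex removed). For instance
  ∂ABDE = BDE − ADE + ABE − ABD.
This gives a 4×1 integer matrix of rank 1; reducing to Smith normal form yields diagonal entries (1).

Now H_k = ker ∂_k / im ∂_{k+1}, so:

  H_0: rank C_0 − rank ∂_1 = 4 − 3 = 1, and the invariant factors of ∂_1 are all 1, so H_0 = Z.
  H_1: rank ker ∂_1 − rank ∂_2 = (6 − 3) − 3 = 0, and the invariant factors of ∂_2 are all 1, so H_1 = 0.
  H_2: rank ker ∂_2 − rank ∂_3 = (4 − 3) − 1 = 0, and the invariant factors of ∂_3 are all 1, so H_2 = 0.
  H_3: rank ker ∂_3 − rank ∂_4 = (1 − 1) − 0 = 0, and there is no ∂_4, so H_3 = 0.

Hence the Betti numbers are b_0 = 1, b_1 = 0, b_2 = 0, b_3 = 0.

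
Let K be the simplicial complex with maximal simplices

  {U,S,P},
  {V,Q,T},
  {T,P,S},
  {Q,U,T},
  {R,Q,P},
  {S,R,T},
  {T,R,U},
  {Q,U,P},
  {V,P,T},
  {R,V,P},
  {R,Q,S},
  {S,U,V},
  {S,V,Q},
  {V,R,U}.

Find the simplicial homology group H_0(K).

H_0 = Z.

We work with the vertex ordering P < Q < R < S < T < U < V. The simplices of K, each written with vertices in increasing order, are:

  0-simplices (7): P, Q, R, S, T, U, V
  1-simplices (21): PQ, PR, PS, PT, PU, PV, QR, QS, QT, QU, QV, RS, RT, RU, RV, ST, SU, SV, TU, TV, UV
  2-simplices (14): PQR, PQU, PRV, PST, PSU, PTV, QRS, QSV, QTU, QTV, RST, RTU, RUV, SUV

so the chain groups are C_0 ≅ Z^7, C_1 ≅ Z^21, C_2 ≅ Z^14.

Boundary ∂_1: C_1 → C_0 sends each edge [p,q] (with p < q) to q − p. For instance
  ∂UV = V − U.
The 7×21 boundary matrix has rank 6 and Smith normal form diag(1,1,1,1,1,1).

The boundary map ∂_2: C_2 → C_1 sends each 2-simplex [p,q,r] to [q,r] − [p,r] + [p,q]. For instance
  ∂PSU = SU − PU + PS,
  ∂PQR = QR − PR + PQ.
The 21×14 boundary matrix has rank 13 and Smith normal form diag(1,1,1,1,1,1,1,1,1,1,1,1,1).

Reading off H_k = ker ∂_k / im ∂_{k+1}:

  H_0: rank C_0 − rank ∂_1 = 7 − 6 = 1, and the invariant factors of ∂_1 are all 1, so H_0 = Z.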